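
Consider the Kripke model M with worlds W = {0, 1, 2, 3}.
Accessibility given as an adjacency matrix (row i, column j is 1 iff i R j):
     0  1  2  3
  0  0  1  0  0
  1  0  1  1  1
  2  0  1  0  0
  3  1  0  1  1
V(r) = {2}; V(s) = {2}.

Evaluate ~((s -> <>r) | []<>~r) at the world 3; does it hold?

No

At 3: (s -> <>r) | []<>~r is true, so ~((s -> <>r) | []<>~r) is false.
  At 3: s -> <>r is true, []<>~r is true, so (s -> <>r) | []<>~r is true.
    At 3: s is false, <>r is true, so s -> <>r is true.
      At 3: <>r requires r at some successor in {0, 2, 3}.
        r holds at 2, so <>r is true at 3.
    At 3: []<>~r requires <>~r at every successor {0, 2, 3}.
      At 0: <>~r is true.
      At 2: <>~r is true.
      At 3: <>~r is true.
    So []<>~r is true at 3.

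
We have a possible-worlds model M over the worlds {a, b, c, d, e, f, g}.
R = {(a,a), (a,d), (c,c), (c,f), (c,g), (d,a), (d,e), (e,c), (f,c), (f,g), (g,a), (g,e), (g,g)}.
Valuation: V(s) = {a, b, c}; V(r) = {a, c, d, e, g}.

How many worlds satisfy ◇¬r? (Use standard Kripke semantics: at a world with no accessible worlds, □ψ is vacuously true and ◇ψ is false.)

1

Let φ = ◇¬r. Evaluate φ at each world:
  a (successors {a, d}): φ is false.
  b (successors ∅): φ is false.
  c (successors {c, f, g}): φ is true.
  d (successors {a, e}): φ is false.
  e (successors {c}): φ is false.
  f (successors {c, g}): φ is false.
  g (successors {a, e, g}): φ is false.
For instance, at a:
  At a: ◇¬r requires ¬r at some successor in {a, d}.
    At a: ¬r is false.
    At d: ¬r is false.
  So ◇¬r is false at a.
Satisfying worlds: {c}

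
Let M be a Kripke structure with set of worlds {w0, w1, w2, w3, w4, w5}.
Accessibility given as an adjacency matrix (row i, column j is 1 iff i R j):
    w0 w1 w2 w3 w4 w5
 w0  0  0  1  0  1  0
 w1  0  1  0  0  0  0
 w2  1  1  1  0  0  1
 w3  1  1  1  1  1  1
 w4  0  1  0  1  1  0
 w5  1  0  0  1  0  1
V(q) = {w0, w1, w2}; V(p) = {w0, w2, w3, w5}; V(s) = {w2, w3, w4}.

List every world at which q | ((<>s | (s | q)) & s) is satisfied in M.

w0, w1, w2, w3, w4

Recall that <>ψ holds at a world iff ψ holds at some accessible world.
Let φ = q | ((<>s | (s | q)) & s). Evaluate φ at each world:
  w0 (successors {w2, w4}): φ is true.
  w1 (successors {w1}): φ is true.
  w2 (successors {w0, w1, w2, w5}): φ is true.
  w3 (successors {w0, w1, w2, w3, w4, w5}): φ is true.
  w4 (successors {w1, w3, w4}): φ is true.
  w5 (successors {w0, w3, w5}): φ is false.
For instance, at w1:
  At w1: q is true, (<>s | (s | q)) & s is false, so q | ((<>s | (s | q)) & s) is true.
    At w1: <>s | (s | q) is true, s is false, so (<>s | (s | q)) & s is false.
      At w1: <>s is false, s | q is true, so <>s | (s | q) is true.
Satisfying worlds: {w0, w1, w2, w3, w4}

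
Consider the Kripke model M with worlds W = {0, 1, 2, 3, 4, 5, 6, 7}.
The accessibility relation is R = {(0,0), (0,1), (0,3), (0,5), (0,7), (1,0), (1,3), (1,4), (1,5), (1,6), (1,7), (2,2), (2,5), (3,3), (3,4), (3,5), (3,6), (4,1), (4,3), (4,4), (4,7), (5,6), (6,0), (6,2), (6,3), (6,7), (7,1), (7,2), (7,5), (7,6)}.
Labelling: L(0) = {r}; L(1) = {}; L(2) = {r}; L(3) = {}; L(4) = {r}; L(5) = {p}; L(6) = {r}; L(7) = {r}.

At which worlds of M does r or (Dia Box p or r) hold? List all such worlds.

Let φ = r or (Dia Box p or r). Evaluate φ at each world:
  0 (successors {0, 1, 3, 5, 7}): φ is true.
  1 (successors {0, 3, 4, 5, 6, 7}): φ is false.
  2 (successors {2, 5}): φ is true.
  3 (successors {3, 4, 5, 6}): φ is false.
  4 (successors {1, 3, 4, 7}): φ is true.
  5 (successors {6}): φ is false.
  6 (successors {0, 2, 3, 7}): φ is true.
  7 (successors {1, 2, 5, 6}): φ is true.
For instance, at 7:
  At 7: r is true, Dia Box p or r is true, so r or (Dia Box p or r) is true.
    At 7: Dia Box p is false, r is true, so Dia Box p or r is true.
      At 7: Dia Box p requires Box p at some successor in {1, 2, 5, 6}.
        At 1: Box p is false.
        At 2: Box p is false.
        At 5: Box p is false.
        At 6: Box p is false.
      So Dia Box p is false at 7.
Satisfying worlds: {0, 2, 4, 6, 7}

0, 2, 4, 6, 7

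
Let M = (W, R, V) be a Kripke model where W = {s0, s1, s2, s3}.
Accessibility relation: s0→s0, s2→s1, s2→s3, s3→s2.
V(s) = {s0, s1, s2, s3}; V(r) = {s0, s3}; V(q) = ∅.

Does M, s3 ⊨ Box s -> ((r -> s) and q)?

At s3: Box s is true, (r -> s) and q is false, so Box s -> ((r -> s) and q) is false.
  At s3: Box s requires s at every successor {s2}.
    At s2: s is true.
  So Box s is true at s3.

No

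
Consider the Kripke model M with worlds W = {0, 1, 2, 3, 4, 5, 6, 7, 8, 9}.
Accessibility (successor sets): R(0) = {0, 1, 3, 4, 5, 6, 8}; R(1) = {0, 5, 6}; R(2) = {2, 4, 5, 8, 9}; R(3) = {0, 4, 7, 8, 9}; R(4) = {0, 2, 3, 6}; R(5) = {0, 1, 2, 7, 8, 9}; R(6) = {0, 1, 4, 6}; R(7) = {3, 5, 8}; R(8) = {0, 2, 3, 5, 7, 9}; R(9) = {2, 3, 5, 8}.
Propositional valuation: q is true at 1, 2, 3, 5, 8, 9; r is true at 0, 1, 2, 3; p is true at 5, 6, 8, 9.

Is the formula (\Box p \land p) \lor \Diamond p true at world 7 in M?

At 7: \Box p \land p is false, \Diamond p is true, so (\Box p \land p) \lor \Diamond p is true.
  At 7: \Box p is false, p is false, so \Box p \land p is false.
    At 7: \Box p requires p at every successor {3, 5, 8}.
      p fails at 3, so \Box p is false at 7.
  At 7: \Diamond p requires p at some successor in {3, 5, 8}.
    p holds at 5, so \Diamond p is true at 7.

Yes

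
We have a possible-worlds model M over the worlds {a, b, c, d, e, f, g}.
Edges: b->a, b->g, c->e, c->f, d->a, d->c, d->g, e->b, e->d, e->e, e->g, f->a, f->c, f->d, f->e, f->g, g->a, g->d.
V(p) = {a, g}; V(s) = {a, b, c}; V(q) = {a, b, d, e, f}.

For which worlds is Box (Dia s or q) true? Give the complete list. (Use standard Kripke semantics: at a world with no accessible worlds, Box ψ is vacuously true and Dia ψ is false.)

a, b, c, e, g

Let φ = Box (Dia s or q). Evaluate φ at each world:
  a (successors ∅): φ is true.
  b (successors {a, g}): φ is true.
  c (successors {e, f}): φ is true.
  d (successors {a, c, g}): φ is false.
  e (successors {b, d, e, g}): φ is true.
  f (successors {a, c, d, e, g}): φ is false.
  g (successors {a, d}): φ is true.
For instance, at b:
  At b: Box (Dia s or q) requires Dia s or q at every successor {a, g}.
      At a: Dia s is false, q is true, so Dia s or q is true.
      At g: Dia s is true, q is false, so Dia s or q is true.
  So Box (Dia s or q) is true at b.
Satisfying worlds: {a, b, c, e, g}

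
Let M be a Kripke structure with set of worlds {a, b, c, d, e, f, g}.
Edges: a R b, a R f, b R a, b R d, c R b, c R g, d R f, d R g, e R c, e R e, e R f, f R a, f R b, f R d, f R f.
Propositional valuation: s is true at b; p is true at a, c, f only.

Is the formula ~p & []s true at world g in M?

At g: ~p is true, []s is true, so ~p & []s is true.
  At g: no accessible worlds, so []s holds vacuously.

Yes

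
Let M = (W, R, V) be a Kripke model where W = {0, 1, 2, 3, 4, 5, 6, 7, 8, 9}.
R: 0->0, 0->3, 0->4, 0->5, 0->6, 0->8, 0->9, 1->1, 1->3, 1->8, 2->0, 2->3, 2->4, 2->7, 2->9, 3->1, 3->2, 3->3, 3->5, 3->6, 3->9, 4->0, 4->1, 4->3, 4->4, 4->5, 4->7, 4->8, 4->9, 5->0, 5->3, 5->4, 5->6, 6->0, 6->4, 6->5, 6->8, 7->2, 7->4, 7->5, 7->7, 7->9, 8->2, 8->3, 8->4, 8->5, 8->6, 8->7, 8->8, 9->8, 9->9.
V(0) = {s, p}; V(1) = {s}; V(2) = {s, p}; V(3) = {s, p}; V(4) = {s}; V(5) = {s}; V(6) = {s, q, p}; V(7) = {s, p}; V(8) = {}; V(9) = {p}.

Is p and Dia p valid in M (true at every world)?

No

Recall that Dia ψ holds at a world iff ψ holds at some accessible world.
Let φ = p and Dia p. Evaluate φ at each world:
  0 (successors {0, 3, 4, 5, 6, 8, 9}): φ is true.
  1 (successors {1, 3, 8}): φ is false.
  2 (successors {0, 3, 4, 7, 9}): φ is true.
  3 (successors {1, 2, 3, 5, 6, 9}): φ is true.
  4 (successors {0, 1, 3, 4, 5, 7, 8, 9}): φ is false.
  5 (successors {0, 3, 4, 6}): φ is false.
  6 (successors {0, 4, 5, 8}): φ is true.
  7 (successors {2, 4, 5, 7, 9}): φ is true.
  8 (successors {2, 3, 4, 5, 6, 7, 8}): φ is false.
  9 (successors {8, 9}): φ is true.
Detail at 1 (counterexample):
  At 1: p is false, Dia p is true, so p and Dia p is false.
    At 1: Dia p requires p at some successor in {1, 3, 8}.
      p holds at 3, so Dia p is true at 1.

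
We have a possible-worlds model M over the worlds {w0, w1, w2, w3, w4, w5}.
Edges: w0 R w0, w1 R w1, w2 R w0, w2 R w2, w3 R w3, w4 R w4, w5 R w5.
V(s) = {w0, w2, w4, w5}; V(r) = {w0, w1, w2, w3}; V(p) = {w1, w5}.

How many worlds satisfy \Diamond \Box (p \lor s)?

5

Let φ = \Diamond \Box (p \lor s). Evaluate φ at each world:
  w0 (successors {w0}): φ is true.
  w1 (successors {w1}): φ is true.
  w2 (successors {w0, w2}): φ is true.
  w3 (successors {w3}): φ is false.
  w4 (successors {w4}): φ is true.
  w5 (successors {w5}): φ is true.
For instance, at w3:
  At w3: \Diamond \Box (p \lor s) requires \Box (p \lor s) at some successor in {w3}.
    At w3: \Box (p \lor s) is false.
  So \Diamond \Box (p \lor s) is false at w3.
Satisfying worlds: {w0, w1, w2, w4, w5}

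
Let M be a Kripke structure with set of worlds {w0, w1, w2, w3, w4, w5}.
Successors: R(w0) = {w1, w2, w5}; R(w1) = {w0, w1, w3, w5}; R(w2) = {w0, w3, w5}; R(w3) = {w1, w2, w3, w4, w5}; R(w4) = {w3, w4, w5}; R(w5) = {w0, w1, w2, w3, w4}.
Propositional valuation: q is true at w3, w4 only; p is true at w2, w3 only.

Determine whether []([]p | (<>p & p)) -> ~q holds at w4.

Yes

At w4: []([]p | (<>p & p)) is false, ~q is false, so []([]p | (<>p & p)) -> ~q is true.
  At w4: []([]p | (<>p & p)) requires []p | (<>p & p) at every successor {w3, w4, w5}.
    []p | (<>p & p) fails at w4, so []([]p | (<>p & p)) is false at w4.
      At w4: []p is false, <>p & p is false, so []p | (<>p & p) is false.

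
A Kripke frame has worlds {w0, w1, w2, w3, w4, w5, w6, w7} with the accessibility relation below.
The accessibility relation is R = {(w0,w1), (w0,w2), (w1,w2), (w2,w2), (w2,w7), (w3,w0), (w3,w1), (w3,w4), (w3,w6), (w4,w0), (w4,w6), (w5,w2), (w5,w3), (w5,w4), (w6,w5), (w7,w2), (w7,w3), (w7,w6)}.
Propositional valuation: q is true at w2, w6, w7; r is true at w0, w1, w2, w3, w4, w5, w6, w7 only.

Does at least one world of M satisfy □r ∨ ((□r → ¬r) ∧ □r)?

Yes

Recall that □ψ holds at a world iff ψ holds at every accessible world, and ◇ψ holds iff ψ holds at some accessible world.
Let φ = □r ∨ ((□r → ¬r) ∧ □r). Evaluate φ at each world:
  w0 (successors {w1, w2}): φ is true.
  w1 (successors {w2}): φ is true.
  w2 (successors {w2, w7}): φ is true.
  w3 (successors {w0, w1, w4, w6}): φ is true.
  w4 (successors {w0, w6}): φ is true.
  w5 (successors {w2, w3, w4}): φ is true.
  w6 (successors {w5}): φ is true.
  w7 (successors {w2, w3, w6}): φ is true.
Detail at w0 (witness):
  At w0: □r is true, (□r → ¬r) ∧ □r is false, so □r ∨ ((□r → ¬r) ∧ □r) is true.
    At w0: □r requires r at every successor {w1, w2}.
      At w1: r is true.
      At w2: r is true.
    So □r is true at w0.
    At w0: □r → ¬r is false, □r is true, so (□r → ¬r) ∧ □r is false.
      At w0: □r is true, ¬r is false, so □r → ¬r is false.
      At w0: □r requires r at every successor {w1, w2}.
        At w1: r is true.
        At w2: r is true.
      So □r is true at w0.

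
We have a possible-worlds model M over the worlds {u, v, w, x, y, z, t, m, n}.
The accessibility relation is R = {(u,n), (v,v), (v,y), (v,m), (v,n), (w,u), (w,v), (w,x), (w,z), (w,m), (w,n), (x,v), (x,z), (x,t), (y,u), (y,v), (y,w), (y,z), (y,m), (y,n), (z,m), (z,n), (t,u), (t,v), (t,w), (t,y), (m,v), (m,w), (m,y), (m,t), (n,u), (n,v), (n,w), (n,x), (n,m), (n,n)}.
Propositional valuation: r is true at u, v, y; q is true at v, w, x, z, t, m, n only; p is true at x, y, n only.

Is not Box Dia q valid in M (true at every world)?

No

Recall that Box ψ holds at a world iff ψ holds at every accessible world, and Dia ψ holds iff ψ holds at some accessible world.
Let φ = not Box Dia q. Evaluate φ at each world:
  u (successors {n}): φ is false.
  v (successors {v, y, m, n}): φ is false.
  w (successors {u, v, x, z, m, n}): φ is false.
  x (successors {v, z, t}): φ is false.
  y (successors {u, v, w, z, m, n}): φ is false.
  z (successors {m, n}): φ is false.
  t (successors {u, v, w, y}): φ is false.
  m (successors {v, w, y, t}): φ is false.
  n (successors {u, v, w, x, m, n}): φ is false.
Detail at u (counterexample):
  At u: Box Dia q is true, so not Box Dia q is false.
    At u: Box Dia q requires Dia q at every successor {n}.
      At n: Dia q is true.
    So Box Dia q is true at u.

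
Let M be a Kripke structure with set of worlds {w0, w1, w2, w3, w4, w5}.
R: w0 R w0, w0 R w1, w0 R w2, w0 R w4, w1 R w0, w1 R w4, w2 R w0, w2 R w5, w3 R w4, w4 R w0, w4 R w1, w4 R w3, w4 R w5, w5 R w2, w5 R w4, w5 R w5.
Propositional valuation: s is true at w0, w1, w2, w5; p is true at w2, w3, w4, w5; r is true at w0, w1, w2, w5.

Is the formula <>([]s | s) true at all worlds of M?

No

Let φ = <>([]s | s). Evaluate φ at each world:
  w0 (successors {w0, w1, w2, w4}): φ is true.
  w1 (successors {w0, w4}): φ is true.
  w2 (successors {w0, w5}): φ is true.
  w3 (successors {w4}): φ is false.
  w4 (successors {w0, w1, w3, w5}): φ is true.
  w5 (successors {w2, w4, w5}): φ is true.
Detail at w3 (counterexample):
  At w3: <>([]s | s) requires []s | s at some successor in {w4}.
    At w4: []s | s is false.
  So <>([]s | s) is false at w3.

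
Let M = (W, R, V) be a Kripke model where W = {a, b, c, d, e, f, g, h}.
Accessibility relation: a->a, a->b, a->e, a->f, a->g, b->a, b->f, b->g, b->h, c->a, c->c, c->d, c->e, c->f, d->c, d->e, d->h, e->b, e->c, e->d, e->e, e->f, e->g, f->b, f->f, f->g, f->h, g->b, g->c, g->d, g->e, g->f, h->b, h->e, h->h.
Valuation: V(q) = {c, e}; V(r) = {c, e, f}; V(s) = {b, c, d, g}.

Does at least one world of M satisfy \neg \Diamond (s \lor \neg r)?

No

Recall that \Diamond ψ holds at a world iff ψ holds at some accessible world.
Let φ = \neg \Diamond (s \lor \neg r). Evaluate φ at each world:
  a (successors {a, b, e, f, g}): φ is false.
  b (successors {a, f, g, h}): φ is false.
  c (successors {a, c, d, e, f}): φ is false.
  d (successors {c, e, h}): φ is false.
  e (successors {b, c, d, e, f, g}): φ is false.
  f (successors {b, f, g, h}): φ is false.
  g (successors {b, c, d, e, f}): φ is false.
  h (successors {b, e, h}): φ is false.
For instance, at c:
  At c: \Diamond (s \lor \neg r) is true, so \neg \Diamond (s \lor \neg r) is false.
    At c: \Diamond (s \lor \neg r) requires s \lor \neg r at some successor in {a, c, d, e, f}.
      s \lor \neg r holds at a, so \Diamond (s \lor \neg r) is true at c.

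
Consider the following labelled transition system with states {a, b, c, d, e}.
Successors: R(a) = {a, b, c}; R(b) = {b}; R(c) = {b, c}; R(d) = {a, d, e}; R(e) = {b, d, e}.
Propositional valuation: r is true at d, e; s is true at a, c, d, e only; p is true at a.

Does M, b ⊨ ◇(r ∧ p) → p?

Yes

At b: ◇(r ∧ p) is false, p is false, so ◇(r ∧ p) → p is true.
  At b: ◇(r ∧ p) requires r ∧ p at some successor in {b}.
    At b: r ∧ p is false.
  So ◇(r ∧ p) is false at b.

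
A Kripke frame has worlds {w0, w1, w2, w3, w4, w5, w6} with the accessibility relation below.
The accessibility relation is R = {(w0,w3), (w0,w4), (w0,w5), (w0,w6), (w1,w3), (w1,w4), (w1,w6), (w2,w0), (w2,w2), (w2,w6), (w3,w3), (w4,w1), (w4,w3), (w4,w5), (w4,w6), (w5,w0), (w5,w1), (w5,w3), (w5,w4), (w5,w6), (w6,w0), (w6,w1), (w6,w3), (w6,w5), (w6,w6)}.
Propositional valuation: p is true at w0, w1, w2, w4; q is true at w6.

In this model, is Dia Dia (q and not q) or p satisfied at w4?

At w4: Dia Dia (q and not q) is false, p is true, so Dia Dia (q and not q) or p is true.
  At w4: Dia Dia (q and not q) requires Dia (q and not q) at some successor in {w1, w3, w5, w6}.
    At w1: Dia (q and not q) is false.
    At w3: Dia (q and not q) is false.
    At w5: Dia (q and not q) is false.
    At w6: Dia (q and not q) is false.
  So Dia Dia (q and not q) is false at w4.

Yes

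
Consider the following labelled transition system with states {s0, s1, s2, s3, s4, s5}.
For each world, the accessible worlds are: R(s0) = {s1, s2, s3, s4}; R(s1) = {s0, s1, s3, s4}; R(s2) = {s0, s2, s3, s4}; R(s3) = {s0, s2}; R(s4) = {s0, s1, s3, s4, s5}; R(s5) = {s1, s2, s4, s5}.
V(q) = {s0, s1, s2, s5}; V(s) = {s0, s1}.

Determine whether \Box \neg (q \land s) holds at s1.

Recall that \Box ψ holds at a world iff ψ holds at every accessible world, and \Diamond ψ holds iff ψ holds at some accessible world.
At s1: \Box \neg (q \land s) requires \neg (q \land s) at every successor {s0, s1, s3, s4}.
  \neg (q \land s) fails at s0, so \Box \neg (q \land s) is false at s1.

No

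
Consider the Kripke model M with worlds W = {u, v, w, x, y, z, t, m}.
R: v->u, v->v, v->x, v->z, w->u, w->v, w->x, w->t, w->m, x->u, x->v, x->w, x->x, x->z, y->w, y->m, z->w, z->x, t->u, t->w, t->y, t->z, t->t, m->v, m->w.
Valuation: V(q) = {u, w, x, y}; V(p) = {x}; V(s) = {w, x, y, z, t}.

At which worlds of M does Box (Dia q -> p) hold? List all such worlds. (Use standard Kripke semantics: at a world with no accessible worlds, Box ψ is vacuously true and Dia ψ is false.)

Let φ = Box (Dia q -> p). Evaluate φ at each world:
  u (successors ∅): φ is true.
  v (successors {u, v, x, z}): φ is false.
  w (successors {u, v, x, t, m}): φ is false.
  x (successors {u, v, w, x, z}): φ is false.
  y (successors {w, m}): φ is false.
  z (successors {w, x}): φ is false.
  t (successors {u, w, y, z, t}): φ is false.
  m (successors {v, w}): φ is false.
For instance, at t:
  At t: Box (Dia q -> p) requires Dia q -> p at every successor {u, w, y, z, t}.
    Dia q -> p fails at w, so Box (Dia q -> p) is false at t.
      At w: Dia q is true, p is false, so Dia q -> p is false.
Satisfying worlds: {u}

u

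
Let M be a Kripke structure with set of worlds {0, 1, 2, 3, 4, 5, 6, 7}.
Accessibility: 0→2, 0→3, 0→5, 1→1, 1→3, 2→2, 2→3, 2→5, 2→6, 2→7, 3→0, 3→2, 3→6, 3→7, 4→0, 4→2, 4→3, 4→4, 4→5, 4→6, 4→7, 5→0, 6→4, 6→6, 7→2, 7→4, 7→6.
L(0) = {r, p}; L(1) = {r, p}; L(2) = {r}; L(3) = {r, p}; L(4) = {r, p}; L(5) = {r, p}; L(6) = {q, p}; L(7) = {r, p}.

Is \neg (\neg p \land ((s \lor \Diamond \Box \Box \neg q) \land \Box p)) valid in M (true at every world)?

Let φ = \neg (\neg p \land ((s \lor \Diamond \Box \Box \neg q) \land \Box p)). Evaluate φ at each world:
  0 (successors {2, 3, 5}): φ is true.
  1 (successors {1, 3}): φ is true.
  2 (successors {2, 3, 5, 6, 7}): φ is true.
  3 (successors {0, 2, 6, 7}): φ is true.
  4 (successors {0, 2, 3, 4, 5, 6, 7}): φ is true.
  5 (successors {0}): φ is true.
  6 (successors {4, 6}): φ is true.
  7 (successors {2, 4, 6}): φ is true.
For instance, at 4:
  At 4: \neg p \land ((s \lor \Diamond \Box \Box \neg q) \land \Box p) is false, so \neg (\neg p \land ((s \lor \Diamond \Box \Box \neg q) \land \Box p)) is true.
    At 4: \neg p is false, (s \lor \Diamond \Box \Box \neg q) \land \Box p is false, so \neg p \land ((s \lor \Diamond \Box \Box \neg q) \land \Box p) is false.
      At 4: s \lor \Diamond \Box \Box \neg q is true, \Box p is false, so (s \lor \Diamond \Box \Box \neg q) \land \Box p is false.

Yes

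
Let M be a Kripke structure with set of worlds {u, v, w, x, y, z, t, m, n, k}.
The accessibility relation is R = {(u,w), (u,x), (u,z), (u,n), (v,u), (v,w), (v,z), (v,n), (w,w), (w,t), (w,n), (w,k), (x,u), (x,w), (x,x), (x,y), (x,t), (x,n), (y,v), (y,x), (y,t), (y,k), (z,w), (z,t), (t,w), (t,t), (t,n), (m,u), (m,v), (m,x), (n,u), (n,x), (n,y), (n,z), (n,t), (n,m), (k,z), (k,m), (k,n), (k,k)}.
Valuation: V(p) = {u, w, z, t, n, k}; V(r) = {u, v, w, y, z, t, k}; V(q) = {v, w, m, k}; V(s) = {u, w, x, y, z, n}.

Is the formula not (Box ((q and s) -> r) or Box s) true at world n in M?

Recall that Box ψ holds at a world iff ψ holds at every accessible world, and Dia ψ holds iff ψ holds at some accessible world.
At n: Box ((q and s) -> r) or Box s is true, so not (Box ((q and s) -> r) or Box s) is false.
  At n: Box ((q and s) -> r) is true, Box s is false, so Box ((q and s) -> r) or Box s is true.
    At n: Box ((q and s) -> r) requires (q and s) -> r at every successor {u, x, y, z, t, m}.
      At u: (q and s) -> r is true.
      At x: (q and s) -> r is true.
      At y: (q and s) -> r is true.
      At z: (q and s) -> r is true.
      At t: (q and s) -> r is true.
      At m: (q and s) -> r is true.
    So Box ((q and s) -> r) is true at n.
    At n: Box s requires s at every successor {u, x, y, z, t, m}.
      s fails at t, so Box s is false at n.

No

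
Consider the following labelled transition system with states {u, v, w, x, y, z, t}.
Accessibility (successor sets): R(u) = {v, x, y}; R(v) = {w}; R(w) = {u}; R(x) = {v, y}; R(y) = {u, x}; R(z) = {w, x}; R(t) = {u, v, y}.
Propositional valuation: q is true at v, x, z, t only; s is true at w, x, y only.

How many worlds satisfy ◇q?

Let φ = ◇q. Evaluate φ at each world:
  u (successors {v, x, y}): φ is true.
  v (successors {w}): φ is false.
  w (successors {u}): φ is false.
  x (successors {v, y}): φ is true.
  y (successors {u, x}): φ is true.
  z (successors {w, x}): φ is true.
  t (successors {u, v, y}): φ is true.
For instance, at z:
  At z: ◇q requires q at some successor in {w, x}.
    q holds at x, so ◇q is true at z.
Satisfying worlds: {u, x, y, z, t}

5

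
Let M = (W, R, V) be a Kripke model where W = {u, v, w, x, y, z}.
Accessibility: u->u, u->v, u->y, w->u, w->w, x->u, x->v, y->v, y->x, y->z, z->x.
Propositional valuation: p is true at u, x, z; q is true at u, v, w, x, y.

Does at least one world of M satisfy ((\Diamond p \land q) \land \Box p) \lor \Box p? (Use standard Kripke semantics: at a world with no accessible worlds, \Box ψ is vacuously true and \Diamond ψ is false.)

Let φ = ((\Diamond p \land q) \land \Box p) \lor \Box p. Evaluate φ at each world:
  u (successors {u, v, y}): φ is false.
  v (successors ∅): φ is true.
  w (successors {u, w}): φ is false.
  x (successors {u, v}): φ is false.
  y (successors {v, x, z}): φ is false.
  z (successors {x}): φ is true.
Detail at v (witness):
  At v: (\Diamond p \land q) \land \Box p is false, \Box p is true, so ((\Diamond p \land q) \land \Box p) \lor \Box p is true.
    At v: \Diamond p \land q is false, \Box p is true, so (\Diamond p \land q) \land \Box p is false.
      At v: \Diamond p is false, q is true, so \Diamond p \land q is false.
      At v: no accessible worlds, so \Box p holds vacuously.
    At v: no accessible worlds, so \Box p holds vacuously.

Yes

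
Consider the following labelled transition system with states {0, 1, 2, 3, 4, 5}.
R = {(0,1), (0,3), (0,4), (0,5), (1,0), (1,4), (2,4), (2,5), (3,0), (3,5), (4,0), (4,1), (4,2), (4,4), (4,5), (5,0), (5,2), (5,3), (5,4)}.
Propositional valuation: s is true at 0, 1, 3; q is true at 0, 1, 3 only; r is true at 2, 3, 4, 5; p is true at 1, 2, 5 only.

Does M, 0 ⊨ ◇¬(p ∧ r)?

At 0: ◇¬(p ∧ r) requires ¬(p ∧ r) at some successor in {1, 3, 4, 5}.
  ¬(p ∧ r) holds at 1, so ◇¬(p ∧ r) is true at 0.

Yes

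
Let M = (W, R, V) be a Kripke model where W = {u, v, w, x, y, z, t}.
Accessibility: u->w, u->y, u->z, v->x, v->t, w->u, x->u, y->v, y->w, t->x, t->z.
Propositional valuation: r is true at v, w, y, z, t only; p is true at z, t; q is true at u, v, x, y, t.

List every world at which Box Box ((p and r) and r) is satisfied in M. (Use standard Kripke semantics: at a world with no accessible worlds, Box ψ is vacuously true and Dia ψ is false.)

z

Let φ = Box Box ((p and r) and r). Evaluate φ at each world:
  u (successors {w, y, z}): φ is false.
  v (successors {x, t}): φ is false.
  w (successors {u}): φ is false.
  x (successors {u}): φ is false.
  y (successors {v, w}): φ is false.
  z (successors ∅): φ is true.
  t (successors {x, z}): φ is false.
For instance, at t:
  At t: Box Box ((p and r) and r) requires Box ((p and r) and r) at every successor {x, z}.
    Box ((p and r) and r) fails at x, so Box Box ((p and r) and r) is false at t.
      At x: Box ((p and r) and r) requires (p and r) and r at every successor {u}.
        (p and r) and r fails at u, so Box ((p and r) and r) is false at x.
Satisfying worlds: {z}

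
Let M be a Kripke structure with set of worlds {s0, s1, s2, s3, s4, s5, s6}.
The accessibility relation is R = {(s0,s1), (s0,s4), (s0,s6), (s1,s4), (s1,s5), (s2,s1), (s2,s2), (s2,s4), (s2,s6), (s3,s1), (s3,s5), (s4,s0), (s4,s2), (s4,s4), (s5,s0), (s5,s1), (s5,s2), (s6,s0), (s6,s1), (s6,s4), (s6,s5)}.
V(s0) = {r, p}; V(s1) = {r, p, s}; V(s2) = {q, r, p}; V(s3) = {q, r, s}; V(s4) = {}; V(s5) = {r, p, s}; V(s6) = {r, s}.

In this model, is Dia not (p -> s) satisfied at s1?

Recall that Dia ψ holds at a world iff ψ holds at some accessible world.
At s1: Dia not (p -> s) requires not (p -> s) at some successor in {s4, s5}.
  At s4: not (p -> s) is false.
  At s5: not (p -> s) is false.
So Dia not (p -> s) is false at s1.

No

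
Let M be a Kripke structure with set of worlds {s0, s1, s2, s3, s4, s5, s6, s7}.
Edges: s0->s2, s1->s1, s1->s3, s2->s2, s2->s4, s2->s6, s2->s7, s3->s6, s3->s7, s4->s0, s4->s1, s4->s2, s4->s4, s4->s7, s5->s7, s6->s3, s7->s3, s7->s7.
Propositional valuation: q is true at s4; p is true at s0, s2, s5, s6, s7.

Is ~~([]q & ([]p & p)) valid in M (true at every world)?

No

Recall that []ψ holds at a world iff ψ holds at every accessible world, and <>ψ holds iff ψ holds at some accessible world.
Let φ = ~~([]q & ([]p & p)). Evaluate φ at each world:
  s0 (successors {s2}): φ is false.
  s1 (successors {s1, s3}): φ is false.
  s2 (successors {s2, s4, s6, s7}): φ is false.
  s3 (successors {s6, s7}): φ is false.
  s4 (successors {s0, s1, s2, s4, s7}): φ is false.
  s5 (successors {s7}): φ is false.
  s6 (successors {s3}): φ is false.
  s7 (successors {s3, s7}): φ is false.
Detail at s0 (counterexample):
  At s0: ~([]q & ([]p & p)) is true, so ~~([]q & ([]p & p)) is false.
    At s0: []q & ([]p & p) is false, so ~([]q & ([]p & p)) is true.
      At s0: []q is false, []p & p is true, so []q & ([]p & p) is false.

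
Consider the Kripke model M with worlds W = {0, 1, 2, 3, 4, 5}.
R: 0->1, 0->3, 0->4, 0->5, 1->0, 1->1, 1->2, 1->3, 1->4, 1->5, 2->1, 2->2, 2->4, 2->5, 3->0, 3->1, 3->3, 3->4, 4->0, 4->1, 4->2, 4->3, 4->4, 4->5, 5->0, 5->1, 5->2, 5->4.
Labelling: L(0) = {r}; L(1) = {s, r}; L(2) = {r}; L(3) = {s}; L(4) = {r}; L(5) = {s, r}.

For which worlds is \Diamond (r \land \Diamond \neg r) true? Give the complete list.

0, 1, 2, 3, 4, 5

Let φ = \Diamond (r \land \Diamond \neg r). Evaluate φ at each world:
  0 (successors {1, 3, 4, 5}): φ is true.
  1 (successors {0, 1, 2, 3, 4, 5}): φ is true.
  2 (successors {1, 2, 4, 5}): φ is true.
  3 (successors {0, 1, 3, 4}): φ is true.
  4 (successors {0, 1, 2, 3, 4, 5}): φ is true.
  5 (successors {0, 1, 2, 4}): φ is true.
For instance, at 4:
  At 4: \Diamond (r \land \Diamond \neg r) requires r \land \Diamond \neg r at some successor in {0, 1, 2, 3, 4, 5}.
    r \land \Diamond \neg r holds at 0, so \Diamond (r \land \Diamond \neg r) is true at 4.
      At 0: r is true, \Diamond \neg r is true, so r \land \Diamond \neg r is true.
Satisfying worlds: {0, 1, 2, 3, 4, 5}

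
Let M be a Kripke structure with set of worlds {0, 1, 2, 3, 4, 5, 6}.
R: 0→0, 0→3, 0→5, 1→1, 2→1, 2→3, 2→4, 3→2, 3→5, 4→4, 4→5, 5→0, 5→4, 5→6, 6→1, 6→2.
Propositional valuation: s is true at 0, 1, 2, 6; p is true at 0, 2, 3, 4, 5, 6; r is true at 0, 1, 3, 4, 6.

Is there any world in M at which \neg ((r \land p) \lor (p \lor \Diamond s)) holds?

No

Let φ = \neg ((r \land p) \lor (p \lor \Diamond s)). Evaluate φ at each world:
  0 (successors {0, 3, 5}): φ is false.
  1 (successors {1}): φ is false.
  2 (successors {1, 3, 4}): φ is false.
  3 (successors {2, 5}): φ is false.
  4 (successors {4, 5}): φ is false.
  5 (successors {0, 4, 6}): φ is false.
  6 (successors {1, 2}): φ is false.
For instance, at 4:
  At 4: (r \land p) \lor (p \lor \Diamond s) is true, so \neg ((r \land p) \lor (p \lor \Diamond s)) is false.
    At 4: r \land p is true, p \lor \Diamond s is true, so (r \land p) \lor (p \lor \Diamond s) is true.
      At 4: p is true, \Diamond s is false, so p \lor \Diamond s is true.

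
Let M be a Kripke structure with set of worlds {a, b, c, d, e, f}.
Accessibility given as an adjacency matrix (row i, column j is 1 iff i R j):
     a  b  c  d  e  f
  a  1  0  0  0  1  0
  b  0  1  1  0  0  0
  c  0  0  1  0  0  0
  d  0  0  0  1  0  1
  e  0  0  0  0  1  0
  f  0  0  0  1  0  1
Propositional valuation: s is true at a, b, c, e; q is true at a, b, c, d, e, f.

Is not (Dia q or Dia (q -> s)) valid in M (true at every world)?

Let φ = not (Dia q or Dia (q -> s)). Evaluate φ at each world:
  a (successors {a, e}): φ is false.
  b (successors {b, c}): φ is false.
  c (successors {c}): φ is false.
  d (successors {d, f}): φ is false.
  e (successors {e}): φ is false.
  f (successors {d, f}): φ is false.
Detail at a (counterexample):
  At a: Dia q or Dia (q -> s) is true, so not (Dia q or Dia (q -> s)) is false.
    At a: Dia q is true, Dia (q -> s) is true, so Dia q or Dia (q -> s) is true.
      At a: Dia q requires q at some successor in {a, e}.
        q holds at a, so Dia q is true at a.
      At a: Dia (q -> s) requires q -> s at some successor in {a, e}.
        q -> s holds at a, so Dia (q -> s) is true at a.

No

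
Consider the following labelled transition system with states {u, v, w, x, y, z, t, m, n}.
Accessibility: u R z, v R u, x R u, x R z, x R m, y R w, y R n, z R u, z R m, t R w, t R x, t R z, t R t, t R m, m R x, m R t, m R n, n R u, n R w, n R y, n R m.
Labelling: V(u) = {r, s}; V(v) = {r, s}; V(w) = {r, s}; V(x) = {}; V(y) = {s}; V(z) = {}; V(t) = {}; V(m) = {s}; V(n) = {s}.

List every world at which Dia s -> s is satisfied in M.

Let φ = Dia s -> s. Evaluate φ at each world:
  u (successors {z}): φ is true.
  v (successors {u}): φ is true.
  w (successors ∅): φ is true.
  x (successors {u, z, m}): φ is false.
  y (successors {w, n}): φ is true.
  z (successors {u, m}): φ is false.
  t (successors {w, x, z, t, m}): φ is false.
  m (successors {x, t, n}): φ is true.
  n (successors {u, w, y, m}): φ is true.
For instance, at t:
  At t: Dia s is true, s is false, so Dia s -> s is false.
    At t: Dia s requires s at some successor in {w, x, z, t, m}.
      s holds at w, so Dia s is true at t.
Satisfying worlds: {u, v, w, y, m, n}

u, v, w, y, m, n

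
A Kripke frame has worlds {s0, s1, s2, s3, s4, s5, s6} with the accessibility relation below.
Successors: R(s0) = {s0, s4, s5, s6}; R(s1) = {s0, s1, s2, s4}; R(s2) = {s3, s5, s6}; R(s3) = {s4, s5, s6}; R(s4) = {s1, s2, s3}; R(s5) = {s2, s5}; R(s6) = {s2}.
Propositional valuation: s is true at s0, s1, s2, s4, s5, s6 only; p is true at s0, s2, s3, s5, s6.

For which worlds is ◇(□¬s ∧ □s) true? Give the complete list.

none

Let φ = ◇(□¬s ∧ □s). Evaluate φ at each world:
  s0 (successors {s0, s4, s5, s6}): φ is false.
  s1 (successors {s0, s1, s2, s4}): φ is false.
  s2 (successors {s3, s5, s6}): φ is false.
  s3 (successors {s4, s5, s6}): φ is false.
  s4 (successors {s1, s2, s3}): φ is false.
  s5 (successors {s2, s5}): φ is false.
  s6 (successors {s2}): φ is false.
For instance, at s3:
  At s3: ◇(□¬s ∧ □s) requires □¬s ∧ □s at some successor in {s4, s5, s6}.
    At s4: □¬s ∧ □s is false.
    At s5: □¬s ∧ □s is false.
    At s6: □¬s ∧ □s is false.
  So ◇(□¬s ∧ □s) is false at s3.
Satisfying worlds: none.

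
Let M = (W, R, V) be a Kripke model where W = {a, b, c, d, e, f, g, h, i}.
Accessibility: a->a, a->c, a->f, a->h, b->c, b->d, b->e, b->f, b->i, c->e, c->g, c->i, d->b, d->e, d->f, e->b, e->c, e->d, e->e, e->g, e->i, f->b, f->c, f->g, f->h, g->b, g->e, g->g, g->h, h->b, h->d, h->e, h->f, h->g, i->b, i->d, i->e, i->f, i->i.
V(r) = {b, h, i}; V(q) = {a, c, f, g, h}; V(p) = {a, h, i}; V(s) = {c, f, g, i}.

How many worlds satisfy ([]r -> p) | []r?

Let φ = ([]r -> p) | []r. Evaluate φ at each world:
  a (successors {a, c, f, h}): φ is true.
  b (successors {c, d, e, f, i}): φ is true.
  c (successors {e, g, i}): φ is true.
  d (successors {b, e, f}): φ is true.
  e (successors {b, c, d, e, g, i}): φ is true.
  f (successors {b, c, g, h}): φ is true.
  g (successors {b, e, g, h}): φ is true.
  h (successors {b, d, e, f, g}): φ is true.
  i (successors {b, d, e, f, i}): φ is true.
For instance, at g:
  At g: []r -> p is true, []r is false, so ([]r -> p) | []r is true.
    At g: []r is false, p is false, so []r -> p is true.
      At g: []r requires r at every successor {b, e, g, h}.
        r fails at e, so []r is false at g.
    At g: []r requires r at every successor {b, e, g, h}.
      r fails at e, so []r is false at g.
Satisfying worlds: {a, b, c, d, e, f, g, h, i}

9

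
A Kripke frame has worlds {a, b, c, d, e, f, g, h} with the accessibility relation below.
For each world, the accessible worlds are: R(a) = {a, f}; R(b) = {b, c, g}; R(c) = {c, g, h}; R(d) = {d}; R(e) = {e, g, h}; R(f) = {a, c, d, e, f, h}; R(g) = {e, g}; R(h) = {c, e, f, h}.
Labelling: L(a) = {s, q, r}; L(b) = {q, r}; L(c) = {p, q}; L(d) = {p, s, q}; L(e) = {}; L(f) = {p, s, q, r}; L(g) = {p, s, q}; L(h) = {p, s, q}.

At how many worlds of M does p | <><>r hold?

Recall that <>ψ holds at a world iff ψ holds at some accessible world.
Let φ = p | <><>r. Evaluate φ at each world:
  a (successors {a, f}): φ is true.
  b (successors {b, c, g}): φ is true.
  c (successors {c, g, h}): φ is true.
  d (successors {d}): φ is true.
  e (successors {e, g, h}): φ is true.
  f (successors {a, c, d, e, f, h}): φ is true.
  g (successors {e, g}): φ is true.
  h (successors {c, e, f, h}): φ is true.
For instance, at d:
  At d: p is true, <><>r is false, so p | <><>r is true.
    At d: <><>r requires <>r at some successor in {d}.
      At d: <>r is false.
    So <><>r is false at d.
Satisfying worlds: {a, b, c, d, e, f, g, h}

8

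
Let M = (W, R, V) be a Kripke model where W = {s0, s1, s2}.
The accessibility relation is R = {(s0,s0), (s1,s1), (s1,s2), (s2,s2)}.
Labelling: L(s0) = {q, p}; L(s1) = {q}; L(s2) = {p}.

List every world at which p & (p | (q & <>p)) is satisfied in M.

Let φ = p & (p | (q & <>p)). Evaluate φ at each world:
  s0 (successors {s0}): φ is true.
  s1 (successors {s1, s2}): φ is false.
  s2 (successors {s2}): φ is true.
For instance, at s1:
  At s1: p is false, p | (q & <>p) is true, so p & (p | (q & <>p)) is false.
    At s1: p is false, q & <>p is true, so p | (q & <>p) is true.
      At s1: q is true, <>p is true, so q & <>p is true.
Satisfying worlds: {s0, s2}

s0, s2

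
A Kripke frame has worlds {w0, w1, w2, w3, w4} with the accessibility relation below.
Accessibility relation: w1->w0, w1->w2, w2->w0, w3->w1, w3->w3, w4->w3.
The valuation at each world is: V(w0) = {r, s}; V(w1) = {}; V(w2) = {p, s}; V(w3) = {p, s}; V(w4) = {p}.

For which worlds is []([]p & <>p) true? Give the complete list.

w0

Let φ = []([]p & <>p). Evaluate φ at each world:
  w0 (successors ∅): φ is true.
  w1 (successors {w0, w2}): φ is false.
  w2 (successors {w0}): φ is false.
  w3 (successors {w1, w3}): φ is false.
  w4 (successors {w3}): φ is false.
For instance, at w2:
  At w2: []([]p & <>p) requires []p & <>p at every successor {w0}.
    []p & <>p fails at w0, so []([]p & <>p) is false at w2.
      At w0: []p is true, <>p is false, so []p & <>p is false.
Satisfying worlds: {w0}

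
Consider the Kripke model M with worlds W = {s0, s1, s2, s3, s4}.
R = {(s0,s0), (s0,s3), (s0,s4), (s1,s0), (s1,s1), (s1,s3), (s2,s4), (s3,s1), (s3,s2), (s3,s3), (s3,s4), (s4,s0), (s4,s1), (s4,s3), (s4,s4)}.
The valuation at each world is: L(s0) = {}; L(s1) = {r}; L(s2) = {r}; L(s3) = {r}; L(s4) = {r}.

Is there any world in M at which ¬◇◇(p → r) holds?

Let φ = ¬◇◇(p → r). Evaluate φ at each world:
  s0 (successors {s0, s3, s4}): φ is false.
  s1 (successors {s0, s1, s3}): φ is false.
  s2 (successors {s4}): φ is false.
  s3 (successors {s1, s2, s3, s4}): φ is false.
  s4 (successors {s0, s1, s3, s4}): φ is false.
For instance, at s3:
  At s3: ◇◇(p → r) is true, so ¬◇◇(p → r) is false.
    At s3: ◇◇(p → r) requires ◇(p → r) at some successor in {s1, s2, s3, s4}.
      ◇(p → r) holds at s1, so ◇◇(p → r) is true at s3.

No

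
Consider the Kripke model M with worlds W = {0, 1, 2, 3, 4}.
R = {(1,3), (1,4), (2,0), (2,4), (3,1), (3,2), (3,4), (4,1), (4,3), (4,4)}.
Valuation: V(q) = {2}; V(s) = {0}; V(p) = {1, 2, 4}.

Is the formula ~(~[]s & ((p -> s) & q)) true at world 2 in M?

At 2: ~[]s & ((p -> s) & q) is false, so ~(~[]s & ((p -> s) & q)) is true.
  At 2: ~[]s is true, (p -> s) & q is false, so ~[]s & ((p -> s) & q) is false.
    At 2: []s is false, so ~[]s is true.
      At 2: []s requires s at every successor {0, 4}.
        s fails at 4, so []s is false at 2.

Yes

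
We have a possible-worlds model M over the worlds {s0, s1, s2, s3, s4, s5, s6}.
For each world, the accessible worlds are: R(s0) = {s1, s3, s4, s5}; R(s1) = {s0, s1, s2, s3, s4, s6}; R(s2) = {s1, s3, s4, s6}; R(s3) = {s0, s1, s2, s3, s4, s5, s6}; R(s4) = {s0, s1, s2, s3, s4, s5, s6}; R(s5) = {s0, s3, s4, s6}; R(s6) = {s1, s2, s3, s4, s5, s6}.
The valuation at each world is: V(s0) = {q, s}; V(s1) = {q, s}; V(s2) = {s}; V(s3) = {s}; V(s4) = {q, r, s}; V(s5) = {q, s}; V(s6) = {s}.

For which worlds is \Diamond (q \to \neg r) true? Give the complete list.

s0, s1, s2, s3, s4, s5, s6

Let φ = \Diamond (q \to \neg r). Evaluate φ at each world:
  s0 (successors {s1, s3, s4, s5}): φ is true.
  s1 (successors {s0, s1, s2, s3, s4, s6}): φ is true.
  s2 (successors {s1, s3, s4, s6}): φ is true.
  s3 (successors {s0, s1, s2, s3, s4, s5, s6}): φ is true.
  s4 (successors {s0, s1, s2, s3, s4, s5, s6}): φ is true.
  s5 (successors {s0, s3, s4, s6}): φ is true.
  s6 (successors {s1, s2, s3, s4, s5, s6}): φ is true.
For instance, at s4:
  At s4: \Diamond (q \to \neg r) requires q \to \neg r at some successor in {s0, s1, s2, s3, s4, s5, s6}.
    q \to \neg r holds at s0, so \Diamond (q \to \neg r) is true at s4.
Satisfying worlds: {s0, s1, s2, s3, s4, s5, s6}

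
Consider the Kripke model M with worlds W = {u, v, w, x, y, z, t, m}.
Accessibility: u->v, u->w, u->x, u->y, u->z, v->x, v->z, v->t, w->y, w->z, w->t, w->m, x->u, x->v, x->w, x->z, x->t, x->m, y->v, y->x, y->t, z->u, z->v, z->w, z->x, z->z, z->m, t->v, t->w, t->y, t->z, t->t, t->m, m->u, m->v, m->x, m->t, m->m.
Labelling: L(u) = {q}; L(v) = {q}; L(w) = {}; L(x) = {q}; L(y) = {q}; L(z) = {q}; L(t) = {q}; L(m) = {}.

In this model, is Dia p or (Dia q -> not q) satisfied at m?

At m: Dia p is false, Dia q -> not q is true, so Dia p or (Dia q -> not q) is true.
  At m: Dia p requires p at some successor in {u, v, x, t, m}.
    At u: p is false.
    At v: p is false.
    At x: p is false.
    At t: p is false.
    At m: p is false.
  So Dia p is false at m.
  At m: Dia q is true, not q is true, so Dia q -> not q is true.
    At m: Dia q requires q at some successor in {u, v, x, t, m}.
      q holds at u, so Dia q is true at m.

Yes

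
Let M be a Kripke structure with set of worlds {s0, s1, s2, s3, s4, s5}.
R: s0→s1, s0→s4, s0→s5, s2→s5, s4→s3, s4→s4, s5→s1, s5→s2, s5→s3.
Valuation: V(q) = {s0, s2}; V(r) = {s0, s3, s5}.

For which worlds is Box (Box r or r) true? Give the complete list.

s1, s2, s3, s5

Let φ = Box (Box r or r). Evaluate φ at each world:
  s0 (successors {s1, s4, s5}): φ is false.
  s1 (successors ∅): φ is true.
  s2 (successors {s5}): φ is true.
  s3 (successors ∅): φ is true.
  s4 (successors {s3, s4}): φ is false.
  s5 (successors {s1, s2, s3}): φ is true.
For instance, at s0:
  At s0: Box (Box r or r) requires Box r or r at every successor {s1, s4, s5}.
    Box r or r fails at s4, so Box (Box r or r) is false at s0.
      At s4: Box r is false, r is false, so Box r or r is false.
Satisfying worlds: {s1, s2, s3, s5}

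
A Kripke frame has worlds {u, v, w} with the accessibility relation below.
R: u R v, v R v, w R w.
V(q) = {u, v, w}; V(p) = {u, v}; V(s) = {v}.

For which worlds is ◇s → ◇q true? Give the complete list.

Recall that ◇ψ holds at a world iff ψ holds at some accessible world.
Let φ = ◇s → ◇q. Evaluate φ at each world:
  u (successors {v}): φ is true.
  v (successors {v}): φ is true.
  w (successors {w}): φ is true.
For instance, at v:
  At v: ◇s is true, ◇q is true, so ◇s → ◇q is true.
    At v: ◇s requires s at some successor in {v}.
      s holds at v, so ◇s is true at v.
    At v: ◇q requires q at some successor in {v}.
      q holds at v, so ◇q is true at v.
Satisfying worlds: {u, v, w}

u, v, w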